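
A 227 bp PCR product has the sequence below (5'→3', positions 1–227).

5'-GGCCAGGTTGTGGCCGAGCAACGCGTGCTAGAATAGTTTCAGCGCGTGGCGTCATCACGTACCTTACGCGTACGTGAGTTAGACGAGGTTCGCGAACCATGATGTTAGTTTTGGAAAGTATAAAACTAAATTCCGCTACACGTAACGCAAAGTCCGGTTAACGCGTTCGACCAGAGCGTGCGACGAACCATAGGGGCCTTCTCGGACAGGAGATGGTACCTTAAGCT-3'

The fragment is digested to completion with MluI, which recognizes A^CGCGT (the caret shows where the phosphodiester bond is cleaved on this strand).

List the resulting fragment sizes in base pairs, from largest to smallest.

MluI sites (ACGCGT) start at positions 21, 66, 161.
MluI cuts after the first base of each site, so after positions 21, 66, 161.
Linear molecule, 3 cuts → 4 fragments:
  1–21 → 21 bp
  22–66 → 45 bp
  67–161 → 95 bp
  162–227 → 66 bp
Sorted largest to smallest: 95, 66, 45, 21 bp.

95, 66, 45, 21 bp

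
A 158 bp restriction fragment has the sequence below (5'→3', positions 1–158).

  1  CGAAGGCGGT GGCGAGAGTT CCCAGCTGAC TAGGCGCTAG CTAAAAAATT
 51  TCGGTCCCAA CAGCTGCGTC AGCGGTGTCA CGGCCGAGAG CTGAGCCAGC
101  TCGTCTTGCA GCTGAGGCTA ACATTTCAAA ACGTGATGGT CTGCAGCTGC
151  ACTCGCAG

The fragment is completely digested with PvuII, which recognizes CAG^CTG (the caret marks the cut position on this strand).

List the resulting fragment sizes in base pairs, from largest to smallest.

PvuII sites (CAGCTG) start at positions 23, 61, 109, 144.
PvuII cuts after base 3 of each site, so after positions 25, 63, 111, 146.
Linear molecule, 4 cuts → 5 fragments:
  1–25 → 25 bp
  26–63 → 38 bp
  64–111 → 48 bp
  112–146 → 35 bp
  147–158 → 12 bp
Sorted largest to smallest: 48, 38, 35, 25, 12 bp.

48, 38, 35, 25, 12 bp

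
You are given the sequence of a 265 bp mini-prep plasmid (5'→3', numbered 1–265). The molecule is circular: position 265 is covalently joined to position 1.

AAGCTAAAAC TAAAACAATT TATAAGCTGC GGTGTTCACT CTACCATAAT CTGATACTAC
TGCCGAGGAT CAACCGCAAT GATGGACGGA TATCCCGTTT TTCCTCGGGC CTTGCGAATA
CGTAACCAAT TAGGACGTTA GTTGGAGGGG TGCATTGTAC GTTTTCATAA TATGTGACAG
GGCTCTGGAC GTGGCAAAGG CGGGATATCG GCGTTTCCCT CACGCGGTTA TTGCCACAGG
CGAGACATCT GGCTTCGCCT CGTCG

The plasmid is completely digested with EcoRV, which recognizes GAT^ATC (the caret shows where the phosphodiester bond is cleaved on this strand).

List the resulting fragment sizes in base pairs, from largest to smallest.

EcoRV sites (GATATC) start at positions 89, 204.
EcoRV cuts after base 3 of each site, so after positions 91, 206.
Circular molecule, 2 cuts → 2 fragments:
  92–206 → 115 bp
  207–265 then 1–91 → 59 + 91 = 150 bp
Sorted largest to smallest: 150, 115 bp.

150, 115 bp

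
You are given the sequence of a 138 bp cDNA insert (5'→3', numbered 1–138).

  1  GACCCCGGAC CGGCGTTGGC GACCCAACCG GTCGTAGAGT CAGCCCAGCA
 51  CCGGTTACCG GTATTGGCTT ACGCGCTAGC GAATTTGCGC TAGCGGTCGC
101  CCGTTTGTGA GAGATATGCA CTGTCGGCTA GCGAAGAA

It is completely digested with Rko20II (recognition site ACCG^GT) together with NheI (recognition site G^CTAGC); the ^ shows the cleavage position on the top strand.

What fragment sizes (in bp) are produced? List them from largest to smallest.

Rko20II sites (ACCGGT) start at positions 27, 50, 57.
Rko20II cuts after base 4 of each site, so after positions 30, 53, 60.
NheI sites (GCTAGC) start at positions 75, 89, 127.
NheI cuts after the first base of each site, so after positions 75, 89, 127.
Combined cut positions: 30, 53, 60, 75, 89, 127.
Linear molecule, 6 cuts → 7 fragments:
  1–30 → 30 bp
  31–53 → 23 bp
  54–60 → 7 bp
  61–75 → 15 bp
  76–89 → 14 bp
  90–127 → 38 bp
  128–138 → 11 bp
Sorted largest to smallest: 38, 30, 23, 15, 14, 11, 7 bp.

38, 30, 23, 15, 14, 11, 7 bp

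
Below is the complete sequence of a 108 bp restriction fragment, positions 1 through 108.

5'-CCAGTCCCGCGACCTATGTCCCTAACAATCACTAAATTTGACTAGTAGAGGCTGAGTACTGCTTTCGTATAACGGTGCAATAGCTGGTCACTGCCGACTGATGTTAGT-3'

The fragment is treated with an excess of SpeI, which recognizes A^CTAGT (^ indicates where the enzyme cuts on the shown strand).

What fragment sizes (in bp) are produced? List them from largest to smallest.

67, 41 bp

The SpeI site (ACTAGT) starts at position 41.
SpeI cuts after the first base of each site, so after position 41.
Linear molecule, 1 cut → 2 fragments:
  1–41 → 41 bp
  42–108 → 67 bp
Sorted largest to smallest: 67, 41 bp.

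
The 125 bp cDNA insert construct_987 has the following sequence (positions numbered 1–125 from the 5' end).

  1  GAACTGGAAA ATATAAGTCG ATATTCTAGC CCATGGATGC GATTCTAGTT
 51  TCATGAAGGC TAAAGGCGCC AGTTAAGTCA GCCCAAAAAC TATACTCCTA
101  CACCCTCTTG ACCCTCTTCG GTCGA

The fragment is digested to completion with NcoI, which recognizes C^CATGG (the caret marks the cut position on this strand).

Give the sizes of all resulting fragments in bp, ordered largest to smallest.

The NcoI site (CCATGG) starts at position 31.
NcoI cuts after the first base of each site, so after position 31.
Linear molecule, 1 cut → 2 fragments:
  1–31 → 31 bp
  32–125 → 94 bp
Sorted largest to smallest: 94, 31 bp.

94, 31 bp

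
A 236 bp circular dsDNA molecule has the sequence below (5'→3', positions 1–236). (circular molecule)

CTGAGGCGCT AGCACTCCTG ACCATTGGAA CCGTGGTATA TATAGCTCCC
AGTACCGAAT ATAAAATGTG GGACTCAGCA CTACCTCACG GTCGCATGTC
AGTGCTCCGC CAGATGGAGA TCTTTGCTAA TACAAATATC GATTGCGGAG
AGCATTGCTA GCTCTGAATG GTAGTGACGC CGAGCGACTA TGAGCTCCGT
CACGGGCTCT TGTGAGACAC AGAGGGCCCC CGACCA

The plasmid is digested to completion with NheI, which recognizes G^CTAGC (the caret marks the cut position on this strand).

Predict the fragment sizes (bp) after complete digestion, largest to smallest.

NheI sites (GCTAGC) start at positions 8, 157.
NheI cuts after the first base of each site, so after positions 8, 157.
Circular molecule, 2 cuts → 2 fragments:
  9–157 → 149 bp
  158–236 then 1–8 → 79 + 8 = 87 bp
Sorted largest to smallest: 149, 87 bp.

149, 87 bp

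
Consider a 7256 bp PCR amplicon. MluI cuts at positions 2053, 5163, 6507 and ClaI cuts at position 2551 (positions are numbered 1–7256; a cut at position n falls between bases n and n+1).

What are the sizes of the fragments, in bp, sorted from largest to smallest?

Combined cut positions (sorted): 2053, 2551, 5163, 6507.
Linear molecule, 4 cuts → 5 fragments:
  2053 − 0 = 2053 bp
  2551 − 2053 = 498 bp
  5163 − 2551 = 2612 bp
  6507 − 5163 = 1344 bp
  7256 − 6507 = 749 bp
Sorted largest to smallest: 2612, 2053, 1344, 749, 498 bp.

2612, 2053, 1344, 749, 498 bp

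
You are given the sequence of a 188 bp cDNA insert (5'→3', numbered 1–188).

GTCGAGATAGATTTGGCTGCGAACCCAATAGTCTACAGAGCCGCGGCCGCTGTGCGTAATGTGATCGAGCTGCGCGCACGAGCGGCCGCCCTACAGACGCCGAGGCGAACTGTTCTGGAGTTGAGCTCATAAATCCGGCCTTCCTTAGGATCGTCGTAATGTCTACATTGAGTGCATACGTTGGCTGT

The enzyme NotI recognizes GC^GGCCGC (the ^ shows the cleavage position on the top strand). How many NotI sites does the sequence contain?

2

GCGGCCGC occurs starting at positions 43, 82.
NotI cuts at 2 sites.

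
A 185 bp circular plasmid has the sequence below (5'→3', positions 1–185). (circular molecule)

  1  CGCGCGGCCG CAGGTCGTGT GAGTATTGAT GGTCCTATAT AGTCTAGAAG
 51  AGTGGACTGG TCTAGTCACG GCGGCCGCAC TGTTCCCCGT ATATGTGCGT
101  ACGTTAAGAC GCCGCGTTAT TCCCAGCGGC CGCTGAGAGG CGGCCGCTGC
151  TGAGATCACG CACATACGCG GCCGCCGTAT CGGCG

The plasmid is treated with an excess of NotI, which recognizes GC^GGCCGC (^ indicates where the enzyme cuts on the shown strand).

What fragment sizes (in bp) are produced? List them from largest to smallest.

67, 55, 28, 21, 14 bp

NotI sites (GCGGCCGC) start at positions 4, 71, 126, 140, 168.
NotI cuts after base 2 of each site, so after positions 5, 72, 127, 141, 169.
Circular molecule, 5 cuts → 5 fragments:
  6–72 → 67 bp
  73–127 → 55 bp
  128–141 → 14 bp
  142–169 → 28 bp
  170–185 then 1–5 → 16 + 5 = 21 bp
Sorted largest to smallest: 67, 55, 28, 21, 14 bp.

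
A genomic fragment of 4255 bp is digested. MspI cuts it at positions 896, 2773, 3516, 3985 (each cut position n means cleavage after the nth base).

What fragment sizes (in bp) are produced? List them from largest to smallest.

Linear molecule, 4 cuts → 5 fragments:
  896 − 0 = 896 bp
  2773 − 896 = 1877 bp
  3516 − 2773 = 743 bp
  3985 − 3516 = 469 bp
  4255 − 3985 = 270 bp
Sorted largest to smallest: 1877, 896, 743, 469, 270 bp.

1877, 896, 743, 469, 270 bp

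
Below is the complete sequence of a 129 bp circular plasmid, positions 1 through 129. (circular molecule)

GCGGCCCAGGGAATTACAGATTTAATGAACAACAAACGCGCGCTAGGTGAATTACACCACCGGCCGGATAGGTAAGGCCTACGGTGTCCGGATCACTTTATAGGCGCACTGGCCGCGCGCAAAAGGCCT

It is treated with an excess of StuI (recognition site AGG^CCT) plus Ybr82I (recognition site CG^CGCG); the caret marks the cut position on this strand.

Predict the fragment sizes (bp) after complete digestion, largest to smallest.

StuI sites (AGGCCT) start at positions 75, 124.
StuI cuts after base 3 of each site, so after positions 77, 126.
Ybr82I sites (CGCGCG) start at positions 37, 114.
Ybr82I cuts after base 2 of each site, so after positions 38, 115.
Combined cut positions: 38, 77, 115, 126.
Circular molecule, 4 cuts → 4 fragments:
  39–77 → 39 bp
  78–115 → 38 bp
  116–126 → 11 bp
  127–129 then 1–38 → 3 + 38 = 41 bp
Sorted largest to smallest: 41, 39, 38, 11 bp.

41, 39, 38, 11 bp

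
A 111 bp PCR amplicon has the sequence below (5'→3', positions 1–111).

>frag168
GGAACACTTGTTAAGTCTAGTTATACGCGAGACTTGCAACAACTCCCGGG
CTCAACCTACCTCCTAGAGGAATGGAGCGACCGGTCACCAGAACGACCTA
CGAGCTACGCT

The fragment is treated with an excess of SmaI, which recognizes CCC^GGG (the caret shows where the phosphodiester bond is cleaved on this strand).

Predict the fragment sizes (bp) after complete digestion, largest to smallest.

64, 47 bp

The SmaI site (CCCGGG) starts at position 45.
SmaI cuts after base 3 of each site, so after position 47.
Linear molecule, 1 cut → 2 fragments:
  1–47 → 47 bp
  48–111 → 64 bp
Sorted largest to smallest: 64, 47 bp.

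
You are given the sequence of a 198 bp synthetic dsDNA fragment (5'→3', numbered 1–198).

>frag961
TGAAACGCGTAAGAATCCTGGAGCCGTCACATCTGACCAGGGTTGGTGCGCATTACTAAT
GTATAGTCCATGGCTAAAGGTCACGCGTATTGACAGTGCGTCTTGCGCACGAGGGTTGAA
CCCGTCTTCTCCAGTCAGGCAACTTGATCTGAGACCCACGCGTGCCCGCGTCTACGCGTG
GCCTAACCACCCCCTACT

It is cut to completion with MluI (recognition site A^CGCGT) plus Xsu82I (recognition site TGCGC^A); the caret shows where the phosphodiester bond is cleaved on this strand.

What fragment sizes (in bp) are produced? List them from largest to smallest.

MluI sites (ACGCGT) start at positions 5, 83, 158, 174.
MluI cuts after the first base of each site, so after positions 5, 83, 158, 174.
Xsu82I sites (TGCGCA) start at positions 47, 104.
Xsu82I cuts after base 5 of each site (before the last base), so after positions 51, 108.
Combined cut positions: 5, 51, 83, 108, 158, 174.
Linear molecule, 6 cuts → 7 fragments:
  1–5 → 5 bp
  6–51 → 46 bp
  52–83 → 32 bp
  84–108 → 25 bp
  109–158 → 50 bp
  159–174 → 16 bp
  175–198 → 24 bp
Sorted largest to smallest: 50, 46, 32, 25, 24, 16, 5 bp.

50, 46, 32, 25, 24, 16, 5 bp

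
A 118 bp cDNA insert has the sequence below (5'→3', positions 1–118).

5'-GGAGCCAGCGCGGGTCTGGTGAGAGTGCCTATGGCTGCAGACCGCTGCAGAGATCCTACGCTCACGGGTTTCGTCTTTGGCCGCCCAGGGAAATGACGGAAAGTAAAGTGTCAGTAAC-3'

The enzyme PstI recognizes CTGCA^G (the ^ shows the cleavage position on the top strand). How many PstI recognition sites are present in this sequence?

2

CTGCAG occurs starting at positions 35, 45.
PstI cuts at 2 sites.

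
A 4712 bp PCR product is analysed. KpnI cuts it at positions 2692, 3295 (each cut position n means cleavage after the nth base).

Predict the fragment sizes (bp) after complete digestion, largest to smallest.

2692, 1417, 603 bp

Linear molecule, 2 cuts → 3 fragments:
  2692 − 0 = 2692 bp
  3295 − 2692 = 603 bp
  4712 − 3295 = 1417 bp
Sorted largest to smallest: 2692, 1417, 603 bp.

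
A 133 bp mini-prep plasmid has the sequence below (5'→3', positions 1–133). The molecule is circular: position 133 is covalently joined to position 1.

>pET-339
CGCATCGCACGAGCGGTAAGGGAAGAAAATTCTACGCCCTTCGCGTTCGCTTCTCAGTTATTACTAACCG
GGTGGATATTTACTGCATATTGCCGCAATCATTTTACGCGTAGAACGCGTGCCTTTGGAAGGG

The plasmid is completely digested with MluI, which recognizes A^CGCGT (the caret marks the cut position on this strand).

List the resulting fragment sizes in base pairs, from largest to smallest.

124, 9 bp

MluI sites (ACGCGT) start at positions 106, 115.
MluI cuts after the first base of each site, so after positions 106, 115.
Circular molecule, 2 cuts → 2 fragments:
  107–115 → 9 bp
  116–133 then 1–106 → 18 + 106 = 124 bp
Sorted largest to smallest: 124, 9 bp.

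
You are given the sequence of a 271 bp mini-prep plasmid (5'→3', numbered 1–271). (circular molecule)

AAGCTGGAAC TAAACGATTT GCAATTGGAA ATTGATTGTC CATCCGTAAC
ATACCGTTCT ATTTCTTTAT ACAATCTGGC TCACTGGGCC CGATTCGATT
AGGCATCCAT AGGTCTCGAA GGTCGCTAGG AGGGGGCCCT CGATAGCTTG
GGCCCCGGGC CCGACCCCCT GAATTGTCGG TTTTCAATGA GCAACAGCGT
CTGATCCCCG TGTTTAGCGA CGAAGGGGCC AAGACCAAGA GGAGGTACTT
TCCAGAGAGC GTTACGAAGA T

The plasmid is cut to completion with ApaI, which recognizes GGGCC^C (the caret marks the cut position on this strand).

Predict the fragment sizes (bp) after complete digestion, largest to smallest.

ApaI sites (GGGCCC) start at positions 86, 134, 150, 157.
ApaI cuts after base 5 of each site (before the last base), so after positions 90, 138, 154, 161.
Circular molecule, 4 cuts → 4 fragments:
  91–138 → 48 bp
  139–154 → 16 bp
  155–161 → 7 bp
  162–271 then 1–90 → 110 + 90 = 200 bp
Sorted largest to smallest: 200, 48, 16, 7 bp.

200, 48, 16, 7 bp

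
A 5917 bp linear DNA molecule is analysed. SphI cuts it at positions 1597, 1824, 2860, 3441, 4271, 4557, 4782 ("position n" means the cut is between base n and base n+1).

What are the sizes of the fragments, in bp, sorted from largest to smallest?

Linear molecule, 7 cuts → 8 fragments:
  1597 − 0 = 1597 bp
  1824 − 1597 = 227 bp
  2860 − 1824 = 1036 bp
  3441 − 2860 = 581 bp
  4271 − 3441 = 830 bp
  4557 − 4271 = 286 bp
  4782 − 4557 = 225 bp
  5917 − 4782 = 1135 bp
Sorted largest to smallest: 1597, 1135, 1036, 830, 581, 286, 227, 225 bp.

1597, 1135, 1036, 830, 581, 286, 227, 225 bp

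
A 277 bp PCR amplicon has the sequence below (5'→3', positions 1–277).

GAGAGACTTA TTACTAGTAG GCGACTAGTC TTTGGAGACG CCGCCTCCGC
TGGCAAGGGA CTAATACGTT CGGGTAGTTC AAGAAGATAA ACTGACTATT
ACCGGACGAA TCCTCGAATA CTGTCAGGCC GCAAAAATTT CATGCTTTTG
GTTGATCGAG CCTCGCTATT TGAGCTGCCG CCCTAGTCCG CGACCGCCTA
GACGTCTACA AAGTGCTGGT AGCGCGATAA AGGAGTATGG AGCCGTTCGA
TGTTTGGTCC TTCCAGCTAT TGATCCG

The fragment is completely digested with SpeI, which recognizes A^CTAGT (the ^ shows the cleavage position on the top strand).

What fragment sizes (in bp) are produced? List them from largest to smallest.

253, 13, 11 bp

SpeI sites (ACTAGT) start at positions 13, 24.
SpeI cuts after the first base of each site, so after positions 13, 24.
Linear molecule, 2 cuts → 3 fragments:
  1–13 → 13 bp
  14–24 → 11 bp
  25–277 → 253 bp
Sorted largest to smallest: 253, 13, 11 bp.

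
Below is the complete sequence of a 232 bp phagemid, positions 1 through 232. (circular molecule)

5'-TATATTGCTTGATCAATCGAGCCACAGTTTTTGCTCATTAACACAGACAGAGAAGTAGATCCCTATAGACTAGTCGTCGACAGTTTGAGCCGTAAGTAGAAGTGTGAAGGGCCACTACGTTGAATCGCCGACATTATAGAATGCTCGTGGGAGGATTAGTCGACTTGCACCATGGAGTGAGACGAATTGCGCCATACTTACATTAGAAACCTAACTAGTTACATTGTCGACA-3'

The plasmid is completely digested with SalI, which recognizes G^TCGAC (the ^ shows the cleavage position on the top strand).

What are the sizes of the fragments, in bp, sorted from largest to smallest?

SalI sites (GTCGAC) start at positions 76, 159, 226.
SalI cuts after the first base of each site, so after positions 76, 159, 226.
Circular molecule, 3 cuts → 3 fragments:
  77–159 → 83 bp
  160–226 → 67 bp
  227–232 then 1–76 → 6 + 76 = 82 bp
Sorted largest to smallest: 83, 82, 67 bp.

83, 82, 67 bp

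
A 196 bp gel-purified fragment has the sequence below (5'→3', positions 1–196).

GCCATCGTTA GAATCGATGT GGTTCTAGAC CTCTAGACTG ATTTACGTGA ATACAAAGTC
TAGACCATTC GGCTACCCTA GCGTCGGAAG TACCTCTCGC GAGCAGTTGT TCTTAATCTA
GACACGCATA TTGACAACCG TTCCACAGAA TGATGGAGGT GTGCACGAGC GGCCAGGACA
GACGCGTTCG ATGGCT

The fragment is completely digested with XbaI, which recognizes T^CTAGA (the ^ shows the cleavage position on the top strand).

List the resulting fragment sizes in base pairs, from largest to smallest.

79, 58, 27, 24, 8 bp

XbaI sites (TCTAGA) start at positions 24, 32, 59, 117.
XbaI cuts after the first base of each site, so after positions 24, 32, 59, 117.
Linear molecule, 4 cuts → 5 fragments:
  1–24 → 24 bp
  25–32 → 8 bp
  33–59 → 27 bp
  60–117 → 58 bp
  118–196 → 79 bp
Sorted largest to smallest: 79, 58, 27, 24, 8 bp.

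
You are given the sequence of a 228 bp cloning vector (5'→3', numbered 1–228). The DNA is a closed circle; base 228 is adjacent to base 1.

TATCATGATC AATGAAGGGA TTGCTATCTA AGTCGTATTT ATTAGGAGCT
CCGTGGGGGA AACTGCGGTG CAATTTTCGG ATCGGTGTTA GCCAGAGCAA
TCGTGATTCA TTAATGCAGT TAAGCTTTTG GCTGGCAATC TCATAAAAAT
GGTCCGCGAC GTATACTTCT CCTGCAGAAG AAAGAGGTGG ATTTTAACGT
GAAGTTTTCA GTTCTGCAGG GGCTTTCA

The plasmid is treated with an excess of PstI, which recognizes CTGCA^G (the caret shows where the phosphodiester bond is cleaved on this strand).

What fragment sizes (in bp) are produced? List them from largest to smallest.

PstI sites (CTGCAG) start at positions 172, 214.
PstI cuts after base 5 of each site (before the last base), so after positions 176, 218.
Circular molecule, 2 cuts → 2 fragments:
  177–218 → 42 bp
  219–228 then 1–176 → 10 + 176 = 186 bp
Sorted largest to smallest: 186, 42 bp.

186, 42 bp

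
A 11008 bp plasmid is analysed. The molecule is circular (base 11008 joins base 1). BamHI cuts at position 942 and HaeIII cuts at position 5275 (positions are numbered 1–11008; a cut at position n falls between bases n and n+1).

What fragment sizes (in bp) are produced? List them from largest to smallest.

6675, 4333 bp

Combined cut positions (sorted): 942, 5275.
Circular molecule, 2 cuts → 2 fragments:
  5275 − 942 = 4333 bp
  wrap: 11008 − 5275 + 942 = 6675 bp
Sorted largest to smallest: 6675, 4333 bp.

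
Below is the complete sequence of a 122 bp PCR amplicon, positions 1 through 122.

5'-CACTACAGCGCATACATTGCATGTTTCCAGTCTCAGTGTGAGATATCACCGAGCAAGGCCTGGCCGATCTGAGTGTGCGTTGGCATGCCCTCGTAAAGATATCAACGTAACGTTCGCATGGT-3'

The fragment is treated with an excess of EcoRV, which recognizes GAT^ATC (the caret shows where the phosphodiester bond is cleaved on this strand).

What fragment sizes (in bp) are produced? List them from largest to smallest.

EcoRV sites (GATATC) start at positions 42, 98.
EcoRV cuts after base 3 of each site, so after positions 44, 100.
Linear molecule, 2 cuts → 3 fragments:
  1–44 → 44 bp
  45–100 → 56 bp
  101–122 → 22 bp
Sorted largest to smallest: 56, 44, 22 bp.

56, 44, 22 bp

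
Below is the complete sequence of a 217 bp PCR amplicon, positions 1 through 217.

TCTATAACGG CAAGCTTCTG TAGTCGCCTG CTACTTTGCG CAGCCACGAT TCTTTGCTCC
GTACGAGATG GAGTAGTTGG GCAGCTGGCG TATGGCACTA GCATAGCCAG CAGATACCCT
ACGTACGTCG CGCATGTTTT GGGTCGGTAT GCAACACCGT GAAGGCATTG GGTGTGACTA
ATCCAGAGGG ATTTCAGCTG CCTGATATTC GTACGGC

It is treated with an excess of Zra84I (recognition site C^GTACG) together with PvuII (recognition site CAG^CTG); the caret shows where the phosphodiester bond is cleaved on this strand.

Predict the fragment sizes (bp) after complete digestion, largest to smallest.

Zra84I sites (CGTACG) start at positions 60, 122, 210.
Zra84I cuts after the first base of each site, so after positions 60, 122, 210.
PvuII sites (CAGCTG) start at positions 82, 195.
PvuII cuts after base 3 of each site, so after positions 84, 197.
Combined cut positions: 60, 84, 122, 197, 210.
Linear molecule, 5 cuts → 6 fragments:
  1–60 → 60 bp
  61–84 → 24 bp
  85–122 → 38 bp
  123–197 → 75 bp
  198–210 → 13 bp
  211–217 → 7 bp
Sorted largest to smallest: 75, 60, 38, 24, 13, 7 bp.

75, 60, 38, 24, 13, 7 bp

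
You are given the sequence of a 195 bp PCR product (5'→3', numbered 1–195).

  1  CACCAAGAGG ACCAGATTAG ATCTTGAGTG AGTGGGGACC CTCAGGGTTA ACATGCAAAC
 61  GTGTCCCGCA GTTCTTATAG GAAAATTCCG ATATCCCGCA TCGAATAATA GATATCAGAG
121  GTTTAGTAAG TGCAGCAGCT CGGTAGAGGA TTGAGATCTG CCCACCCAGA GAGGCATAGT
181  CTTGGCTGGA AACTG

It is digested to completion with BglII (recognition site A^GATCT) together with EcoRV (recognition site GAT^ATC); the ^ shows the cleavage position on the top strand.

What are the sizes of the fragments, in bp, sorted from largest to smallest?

BglII sites (AGATCT) start at positions 19, 154.
BglII cuts after the first base of each site, so after positions 19, 154.
EcoRV sites (GATATC) start at positions 90, 111.
EcoRV cuts after base 3 of each site, so after positions 92, 113.
Combined cut positions: 19, 92, 113, 154.
Linear molecule, 4 cuts → 5 fragments:
  1–19 → 19 bp
  20–92 → 73 bp
  93–113 → 21 bp
  114–154 → 41 bp
  155–195 → 41 bp
Sorted largest to smallest: 73, 41, 41, 21, 19 bp.

73, 41, 41, 21, 19 bp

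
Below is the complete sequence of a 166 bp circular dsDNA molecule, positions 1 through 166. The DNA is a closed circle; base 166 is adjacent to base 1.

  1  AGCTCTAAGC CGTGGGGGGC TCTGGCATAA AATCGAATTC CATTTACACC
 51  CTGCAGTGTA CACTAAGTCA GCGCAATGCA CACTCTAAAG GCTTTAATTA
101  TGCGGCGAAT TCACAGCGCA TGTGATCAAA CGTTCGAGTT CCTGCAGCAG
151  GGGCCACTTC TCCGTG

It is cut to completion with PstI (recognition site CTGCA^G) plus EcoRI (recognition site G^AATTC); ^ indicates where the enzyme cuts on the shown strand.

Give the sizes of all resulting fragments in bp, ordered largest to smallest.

PstI sites (CTGCAG) start at positions 51, 142.
PstI cuts after base 5 of each site (before the last base), so after positions 55, 146.
EcoRI sites (GAATTC) start at positions 35, 107.
EcoRI cuts after the first base of each site, so after positions 35, 107.
Combined cut positions: 35, 55, 107, 146.
Circular molecule, 4 cuts → 4 fragments:
  36–55 → 20 bp
  56–107 → 52 bp
  108–146 → 39 bp
  147–166 then 1–35 → 20 + 35 = 55 bp
Sorted largest to smallest: 55, 52, 39, 20 bp.

55, 52, 39, 20 bp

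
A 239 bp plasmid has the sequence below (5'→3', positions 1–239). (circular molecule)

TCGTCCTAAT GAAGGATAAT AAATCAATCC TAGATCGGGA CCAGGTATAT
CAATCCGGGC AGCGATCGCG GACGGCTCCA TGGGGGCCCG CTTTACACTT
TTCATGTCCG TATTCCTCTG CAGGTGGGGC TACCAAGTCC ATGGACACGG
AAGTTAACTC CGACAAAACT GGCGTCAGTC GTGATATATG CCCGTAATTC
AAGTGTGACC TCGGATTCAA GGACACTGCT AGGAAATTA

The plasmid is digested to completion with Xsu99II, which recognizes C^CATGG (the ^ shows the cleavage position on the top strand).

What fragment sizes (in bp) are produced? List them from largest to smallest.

Xsu99II sites (CCATGG) start at positions 78, 139.
Xsu99II cuts after the first base of each site, so after positions 78, 139.
Circular molecule, 2 cuts → 2 fragments:
  79–139 → 61 bp
  140–239 then 1–78 → 100 + 78 = 178 bp
Sorted largest to smallest: 178, 61 bp.

178, 61 bp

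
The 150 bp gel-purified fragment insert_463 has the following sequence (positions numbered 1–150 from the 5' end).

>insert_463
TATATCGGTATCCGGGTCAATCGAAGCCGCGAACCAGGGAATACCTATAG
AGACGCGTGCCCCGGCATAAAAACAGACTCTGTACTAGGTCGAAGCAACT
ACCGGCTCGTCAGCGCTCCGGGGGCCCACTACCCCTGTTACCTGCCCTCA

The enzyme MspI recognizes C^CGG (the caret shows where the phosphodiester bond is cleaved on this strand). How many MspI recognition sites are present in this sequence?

CCGG occurs starting at positions 12, 62, 102, 118.
MspI cuts at 4 sites.

4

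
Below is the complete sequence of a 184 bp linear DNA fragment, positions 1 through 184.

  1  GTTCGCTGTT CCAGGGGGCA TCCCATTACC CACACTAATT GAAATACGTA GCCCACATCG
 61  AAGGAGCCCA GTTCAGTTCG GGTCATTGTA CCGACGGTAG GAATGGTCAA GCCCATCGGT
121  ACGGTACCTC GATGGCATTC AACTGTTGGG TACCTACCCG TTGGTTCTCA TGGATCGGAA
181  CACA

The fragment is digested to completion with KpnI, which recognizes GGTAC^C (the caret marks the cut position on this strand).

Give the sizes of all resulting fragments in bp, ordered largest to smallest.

127, 31, 26 bp

KpnI sites (GGTACC) start at positions 123, 149.
KpnI cuts after base 5 of each site (before the last base), so after positions 127, 153.
Linear molecule, 2 cuts → 3 fragments:
  1–127 → 127 bp
  128–153 → 26 bp
  154–184 → 31 bp
Sorted largest to smallest: 127, 31, 26 bp.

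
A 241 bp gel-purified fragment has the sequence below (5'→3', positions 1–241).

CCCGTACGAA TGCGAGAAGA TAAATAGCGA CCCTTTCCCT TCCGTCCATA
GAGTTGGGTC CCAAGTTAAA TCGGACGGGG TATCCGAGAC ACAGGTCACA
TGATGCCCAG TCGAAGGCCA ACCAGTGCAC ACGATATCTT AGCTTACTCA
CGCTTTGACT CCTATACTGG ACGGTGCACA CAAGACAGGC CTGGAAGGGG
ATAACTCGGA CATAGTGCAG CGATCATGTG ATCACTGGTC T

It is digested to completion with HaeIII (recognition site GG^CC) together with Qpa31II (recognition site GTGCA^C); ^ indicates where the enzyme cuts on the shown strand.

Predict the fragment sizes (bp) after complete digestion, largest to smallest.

117, 52, 49, 12, 11 bp

HaeIII sites (GGCC) start at positions 116, 188.
HaeIII cuts after base 2 of each site, so after positions 117, 189.
Qpa31II sites (GTGCAC) start at positions 125, 174.
Qpa31II cuts after base 5 of each site (before the last base), so after positions 129, 178.
Combined cut positions: 117, 129, 178, 189.
Linear molecule, 4 cuts → 5 fragments:
  1–117 → 117 bp
  118–129 → 12 bp
  130–178 → 49 bp
  179–189 → 11 bp
  190–241 → 52 bp
Sorted largest to smallest: 117, 52, 49, 12, 11 bp.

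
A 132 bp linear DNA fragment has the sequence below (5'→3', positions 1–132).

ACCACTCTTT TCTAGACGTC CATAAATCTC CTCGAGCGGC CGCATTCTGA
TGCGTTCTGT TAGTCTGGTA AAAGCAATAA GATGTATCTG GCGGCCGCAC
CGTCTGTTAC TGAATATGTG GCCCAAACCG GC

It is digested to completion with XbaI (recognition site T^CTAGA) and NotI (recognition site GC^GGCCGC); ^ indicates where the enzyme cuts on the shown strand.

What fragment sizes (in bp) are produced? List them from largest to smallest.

The XbaI site (TCTAGA) starts at position 11.
XbaI cuts after the first base of each site, so after position 11.
NotI sites (GCGGCCGC) start at positions 36, 91.
NotI cuts after base 2 of each site, so after positions 37, 92.
Combined cut positions: 11, 37, 92.
Linear molecule, 3 cuts → 4 fragments:
  1–11 → 11 bp
  12–37 → 26 bp
  38–92 → 55 bp
  93–132 → 40 bp
Sorted largest to smallest: 55, 40, 26, 11 bp.

55, 40, 26, 11 bp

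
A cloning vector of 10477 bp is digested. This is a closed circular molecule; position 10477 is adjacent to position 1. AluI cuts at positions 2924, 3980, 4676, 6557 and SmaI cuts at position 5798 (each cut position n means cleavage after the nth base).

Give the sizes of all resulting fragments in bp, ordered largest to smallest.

Combined cut positions (sorted): 2924, 3980, 4676, 5798, 6557.
Circular molecule, 5 cuts → 5 fragments:
  3980 − 2924 = 1056 bp
  4676 − 3980 = 696 bp
  5798 − 4676 = 1122 bp
  6557 − 5798 = 759 bp
  wrap: 10477 − 6557 + 2924 = 6844 bp
Sorted largest to smallest: 6844, 1122, 1056, 759, 696 bp.

6844, 1122, 1056, 759, 696 bp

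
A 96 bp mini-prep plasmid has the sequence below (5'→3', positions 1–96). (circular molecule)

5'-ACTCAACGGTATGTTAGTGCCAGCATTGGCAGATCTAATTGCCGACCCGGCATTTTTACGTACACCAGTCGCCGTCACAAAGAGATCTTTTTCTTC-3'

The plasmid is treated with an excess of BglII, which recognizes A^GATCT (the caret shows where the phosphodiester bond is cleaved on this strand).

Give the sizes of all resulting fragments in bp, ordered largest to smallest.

52, 44 bp

BglII sites (AGATCT) start at positions 31, 83.
BglII cuts after the first base of each site, so after positions 31, 83.
Circular molecule, 2 cuts → 2 fragments:
  32–83 → 52 bp
  84–96 then 1–31 → 13 + 31 = 44 bp
Sorted largest to smallest: 52, 44 bp.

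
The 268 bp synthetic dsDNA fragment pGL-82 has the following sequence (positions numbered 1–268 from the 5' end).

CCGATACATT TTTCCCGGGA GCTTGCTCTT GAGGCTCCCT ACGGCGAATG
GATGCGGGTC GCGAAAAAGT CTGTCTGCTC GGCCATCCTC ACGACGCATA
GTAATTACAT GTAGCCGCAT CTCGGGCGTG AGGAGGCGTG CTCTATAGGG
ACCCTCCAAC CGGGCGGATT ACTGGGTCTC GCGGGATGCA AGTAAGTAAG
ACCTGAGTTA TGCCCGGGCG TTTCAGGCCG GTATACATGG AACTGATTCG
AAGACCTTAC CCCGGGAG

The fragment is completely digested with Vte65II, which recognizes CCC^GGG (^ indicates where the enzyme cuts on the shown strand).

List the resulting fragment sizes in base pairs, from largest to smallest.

199, 48, 16, 5 bp

Vte65II sites (CCCGGG) start at positions 14, 213, 261.
Vte65II cuts after base 3 of each site, so after positions 16, 215, 263.
Linear molecule, 3 cuts → 4 fragments:
  1–16 → 16 bp
  17–215 → 199 bp
  216–263 → 48 bp
  264–268 → 5 bp
Sorted largest to smallest: 199, 48, 16, 5 bp.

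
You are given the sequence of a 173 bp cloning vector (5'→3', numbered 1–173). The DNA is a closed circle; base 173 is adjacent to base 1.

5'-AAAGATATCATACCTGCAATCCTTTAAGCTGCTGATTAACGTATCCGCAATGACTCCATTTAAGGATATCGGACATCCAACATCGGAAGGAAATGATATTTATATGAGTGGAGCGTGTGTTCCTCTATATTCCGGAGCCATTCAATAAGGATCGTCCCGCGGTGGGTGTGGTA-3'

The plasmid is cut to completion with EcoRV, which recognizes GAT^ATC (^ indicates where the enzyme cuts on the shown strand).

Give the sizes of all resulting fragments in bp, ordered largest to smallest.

112, 61 bp

EcoRV sites (GATATC) start at positions 4, 65.
EcoRV cuts after base 3 of each site, so after positions 6, 67.
Circular molecule, 2 cuts → 2 fragments:
  7–67 → 61 bp
  68–173 then 1–6 → 106 + 6 = 112 bp
Sorted largest to smallest: 112, 61 bp.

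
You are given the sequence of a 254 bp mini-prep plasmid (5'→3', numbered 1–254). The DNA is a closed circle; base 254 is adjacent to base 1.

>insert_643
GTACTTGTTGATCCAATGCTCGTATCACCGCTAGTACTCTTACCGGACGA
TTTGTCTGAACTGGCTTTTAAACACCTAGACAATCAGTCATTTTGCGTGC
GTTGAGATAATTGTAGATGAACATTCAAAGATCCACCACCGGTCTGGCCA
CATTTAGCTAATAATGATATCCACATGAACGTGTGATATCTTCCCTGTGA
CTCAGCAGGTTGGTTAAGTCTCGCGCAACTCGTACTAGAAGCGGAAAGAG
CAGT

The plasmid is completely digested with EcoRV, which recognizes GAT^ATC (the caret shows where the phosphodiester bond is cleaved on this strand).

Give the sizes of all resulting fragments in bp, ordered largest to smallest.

235, 19 bp

EcoRV sites (GATATC) start at positions 166, 185.
EcoRV cuts after base 3 of each site, so after positions 168, 187.
Circular molecule, 2 cuts → 2 fragments:
  169–187 → 19 bp
  188–254 then 1–168 → 67 + 168 = 235 bp
Sorted largest to smallest: 235, 19 bp.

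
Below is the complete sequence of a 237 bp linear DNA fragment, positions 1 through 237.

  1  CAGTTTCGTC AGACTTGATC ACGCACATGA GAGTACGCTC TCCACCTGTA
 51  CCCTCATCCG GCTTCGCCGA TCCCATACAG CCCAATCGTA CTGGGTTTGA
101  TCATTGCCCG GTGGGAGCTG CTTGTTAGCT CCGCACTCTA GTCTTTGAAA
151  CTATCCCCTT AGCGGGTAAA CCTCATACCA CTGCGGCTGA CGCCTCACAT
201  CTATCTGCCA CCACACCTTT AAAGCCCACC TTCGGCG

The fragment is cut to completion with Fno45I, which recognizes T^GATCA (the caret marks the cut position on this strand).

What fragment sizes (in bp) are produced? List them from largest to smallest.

Fno45I sites (TGATCA) start at positions 16, 98.
Fno45I cuts after the first base of each site, so after positions 16, 98.
Linear molecule, 2 cuts → 3 fragments:
  1–16 → 16 bp
  17–98 → 82 bp
  99–237 → 139 bp
Sorted largest to smallest: 139, 82, 16 bp.

139, 82, 16 bp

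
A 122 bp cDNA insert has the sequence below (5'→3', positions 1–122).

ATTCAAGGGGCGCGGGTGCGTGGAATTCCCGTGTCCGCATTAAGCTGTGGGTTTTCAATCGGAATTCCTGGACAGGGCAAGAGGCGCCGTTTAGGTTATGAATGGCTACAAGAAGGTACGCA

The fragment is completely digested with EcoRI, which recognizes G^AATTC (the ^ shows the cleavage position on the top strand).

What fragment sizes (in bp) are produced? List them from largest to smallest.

EcoRI sites (GAATTC) start at positions 23, 62.
EcoRI cuts after the first base of each site, so after positions 23, 62.
Linear molecule, 2 cuts → 3 fragments:
  1–23 → 23 bp
  24–62 → 39 bp
  63–122 → 60 bp
Sorted largest to smallest: 60, 39, 23 bp.

60, 39, 23 bp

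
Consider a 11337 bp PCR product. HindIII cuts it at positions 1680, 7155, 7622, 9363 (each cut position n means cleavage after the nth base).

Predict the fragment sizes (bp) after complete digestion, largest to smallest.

5475, 1974, 1741, 1680, 467 bp

Linear molecule, 4 cuts → 5 fragments:
  1680 − 0 = 1680 bp
  7155 − 1680 = 5475 bp
  7622 − 7155 = 467 bp
  9363 − 7622 = 1741 bp
  11337 − 9363 = 1974 bp
Sorted largest to smallest: 5475, 1974, 1741, 1680, 467 bp.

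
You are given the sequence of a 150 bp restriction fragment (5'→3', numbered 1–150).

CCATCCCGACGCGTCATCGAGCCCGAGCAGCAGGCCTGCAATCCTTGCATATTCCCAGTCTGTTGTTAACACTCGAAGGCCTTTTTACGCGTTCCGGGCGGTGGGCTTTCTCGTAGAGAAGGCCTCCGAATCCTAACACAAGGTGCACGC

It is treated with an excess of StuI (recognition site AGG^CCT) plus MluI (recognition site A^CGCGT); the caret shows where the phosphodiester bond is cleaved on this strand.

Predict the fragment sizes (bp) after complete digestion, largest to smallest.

45, 35, 28, 25, 9, 8 bp

StuI sites (AGGCCT) start at positions 32, 77, 120.
StuI cuts after base 3 of each site, so after positions 34, 79, 122.
MluI sites (ACGCGT) start at positions 9, 87.
MluI cuts after the first base of each site, so after positions 9, 87.
Combined cut positions: 9, 34, 79, 87, 122.
Linear molecule, 5 cuts → 6 fragments:
  1–9 → 9 bp
  10–34 → 25 bp
  35–79 → 45 bp
  80–87 → 8 bp
  88–122 → 35 bp
  123–150 → 28 bp
Sorted largest to smallest: 45, 35, 28, 25, 9, 8 bp.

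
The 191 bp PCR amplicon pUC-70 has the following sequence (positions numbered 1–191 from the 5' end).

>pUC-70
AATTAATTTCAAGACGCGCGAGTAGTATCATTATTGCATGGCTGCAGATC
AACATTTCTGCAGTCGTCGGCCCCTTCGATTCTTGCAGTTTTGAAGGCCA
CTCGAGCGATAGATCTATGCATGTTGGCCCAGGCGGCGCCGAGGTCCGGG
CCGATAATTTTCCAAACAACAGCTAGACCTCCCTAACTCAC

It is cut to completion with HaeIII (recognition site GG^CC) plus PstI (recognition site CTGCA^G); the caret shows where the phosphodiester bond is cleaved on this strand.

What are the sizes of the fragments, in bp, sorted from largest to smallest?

HaeIII sites (GGCC) start at positions 69, 96, 126, 149.
HaeIII cuts after base 2 of each site, so after positions 70, 97, 127, 150.
PstI sites (CTGCAG) start at positions 42, 58.
PstI cuts after base 5 of each site (before the last base), so after positions 46, 62.
Combined cut positions: 46, 62, 70, 97, 127, 150.
Linear molecule, 6 cuts → 7 fragments:
  1–46 → 46 bp
  47–62 → 16 bp
  63–70 → 8 bp
  71–97 → 27 bp
  98–127 → 30 bp
  128–150 → 23 bp
  151–191 → 41 bp
Sorted largest to smallest: 46, 41, 30, 27, 23, 16, 8 bp.

46, 41, 30, 27, 23, 16, 8 bp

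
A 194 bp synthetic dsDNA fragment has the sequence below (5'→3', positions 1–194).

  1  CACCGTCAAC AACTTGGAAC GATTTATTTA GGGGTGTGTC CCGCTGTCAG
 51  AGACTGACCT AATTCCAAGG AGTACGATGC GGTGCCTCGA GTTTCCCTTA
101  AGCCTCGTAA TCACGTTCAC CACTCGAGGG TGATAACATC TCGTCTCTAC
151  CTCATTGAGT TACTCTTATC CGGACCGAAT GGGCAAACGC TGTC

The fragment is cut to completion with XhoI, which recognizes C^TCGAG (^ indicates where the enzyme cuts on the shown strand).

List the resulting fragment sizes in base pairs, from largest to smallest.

XhoI sites (CTCGAG) start at positions 86, 123.
XhoI cuts after the first base of each site, so after positions 86, 123.
Linear molecule, 2 cuts → 3 fragments:
  1–86 → 86 bp
  87–123 → 37 bp
  124–194 → 71 bp
Sorted largest to smallest: 86, 71, 37 bp.

86, 71, 37 bp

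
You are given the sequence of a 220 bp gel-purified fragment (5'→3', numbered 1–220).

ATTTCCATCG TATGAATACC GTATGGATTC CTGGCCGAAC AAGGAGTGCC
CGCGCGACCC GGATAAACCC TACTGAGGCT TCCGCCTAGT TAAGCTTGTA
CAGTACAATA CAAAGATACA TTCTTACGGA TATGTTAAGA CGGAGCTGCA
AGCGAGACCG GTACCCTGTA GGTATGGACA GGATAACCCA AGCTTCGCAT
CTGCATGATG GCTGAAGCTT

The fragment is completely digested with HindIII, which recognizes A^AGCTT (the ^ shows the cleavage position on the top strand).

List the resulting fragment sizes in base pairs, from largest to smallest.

HindIII sites (AAGCTT) start at positions 92, 190, 215.
HindIII cuts after the first base of each site, so after positions 92, 190, 215.
Linear molecule, 3 cuts → 4 fragments:
  1–92 → 92 bp
  93–190 → 98 bp
  191–215 → 25 bp
  216–220 → 5 bp
Sorted largest to smallest: 98, 92, 25, 5 bp.

98, 92, 25, 5 bp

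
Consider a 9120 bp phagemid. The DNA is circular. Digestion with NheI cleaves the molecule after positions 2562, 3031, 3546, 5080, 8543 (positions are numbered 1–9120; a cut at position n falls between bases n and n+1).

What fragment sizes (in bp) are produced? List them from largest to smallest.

3463, 3139, 1534, 515, 469 bp

Circular molecule, 5 cuts → 5 fragments:
  3031 − 2562 = 469 bp
  3546 − 3031 = 515 bp
  5080 − 3546 = 1534 bp
  8543 − 5080 = 3463 bp
  wrap: 9120 − 8543 + 2562 = 3139 bp
Sorted largest to smallest: 3463, 3139, 1534, 515, 469 bp.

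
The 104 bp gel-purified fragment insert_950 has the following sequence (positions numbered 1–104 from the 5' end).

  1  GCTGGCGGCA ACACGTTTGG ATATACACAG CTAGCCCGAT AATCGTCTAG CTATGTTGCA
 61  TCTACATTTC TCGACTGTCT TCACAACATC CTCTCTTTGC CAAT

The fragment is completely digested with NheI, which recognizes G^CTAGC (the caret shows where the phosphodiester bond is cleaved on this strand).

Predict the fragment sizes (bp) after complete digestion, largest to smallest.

The NheI site (GCTAGC) starts at position 30.
NheI cuts after the first base of each site, so after position 30.
Linear molecule, 1 cut → 2 fragments:
  1–30 → 30 bp
  31–104 → 74 bp
Sorted largest to smallest: 74, 30 bp.

74, 30 bp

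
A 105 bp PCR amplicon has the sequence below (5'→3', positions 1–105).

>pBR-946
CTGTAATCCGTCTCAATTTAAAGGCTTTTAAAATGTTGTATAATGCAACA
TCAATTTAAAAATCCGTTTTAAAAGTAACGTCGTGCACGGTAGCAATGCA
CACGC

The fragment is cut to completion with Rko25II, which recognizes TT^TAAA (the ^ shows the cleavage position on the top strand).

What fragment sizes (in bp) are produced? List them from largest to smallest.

36, 28, 18, 13, 10 bp

Rko25II sites (TTTAAA) start at positions 17, 27, 55, 68.
Rko25II cuts after base 2 of each site, so after positions 18, 28, 56, 69.
Linear molecule, 4 cuts → 5 fragments:
  1–18 → 18 bp
  19–28 → 10 bp
  29–56 → 28 bp
  57–69 → 13 bp
  70–105 → 36 bp
Sorted largest to smallest: 36, 28, 18, 13, 10 bp.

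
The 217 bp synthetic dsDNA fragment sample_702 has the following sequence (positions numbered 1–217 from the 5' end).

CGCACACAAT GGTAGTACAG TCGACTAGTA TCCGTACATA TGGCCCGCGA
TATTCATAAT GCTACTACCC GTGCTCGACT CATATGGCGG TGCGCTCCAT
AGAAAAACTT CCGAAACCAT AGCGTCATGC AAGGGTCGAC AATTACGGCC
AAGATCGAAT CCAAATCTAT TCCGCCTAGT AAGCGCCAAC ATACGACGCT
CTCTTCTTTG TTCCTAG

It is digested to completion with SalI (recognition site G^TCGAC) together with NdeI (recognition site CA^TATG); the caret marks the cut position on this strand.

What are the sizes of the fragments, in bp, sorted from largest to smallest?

82, 53, 44, 20, 18 bp

SalI sites (GTCGAC) start at positions 20, 135.
SalI cuts after the first base of each site, so after positions 20, 135.
NdeI sites (CATATG) start at positions 37, 81.
NdeI cuts after base 2 of each site, so after positions 38, 82.
Combined cut positions: 20, 38, 82, 135.
Linear molecule, 4 cuts → 5 fragments:
  1–20 → 20 bp
  21–38 → 18 bp
  39–82 → 44 bp
  83–135 → 53 bp
  136–217 → 82 bp
Sorted largest to smallest: 82, 53, 44, 20, 18 bp.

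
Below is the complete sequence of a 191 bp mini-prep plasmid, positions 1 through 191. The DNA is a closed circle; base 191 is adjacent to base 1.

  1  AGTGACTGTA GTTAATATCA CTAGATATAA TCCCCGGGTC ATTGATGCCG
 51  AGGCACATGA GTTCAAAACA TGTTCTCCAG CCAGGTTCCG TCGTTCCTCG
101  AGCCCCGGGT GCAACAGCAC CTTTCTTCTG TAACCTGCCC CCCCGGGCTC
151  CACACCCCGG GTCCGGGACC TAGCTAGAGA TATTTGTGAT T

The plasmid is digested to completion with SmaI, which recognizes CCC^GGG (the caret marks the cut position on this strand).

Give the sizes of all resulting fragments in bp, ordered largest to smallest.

SmaI sites (CCCGGG) start at positions 33, 104, 142, 156.
SmaI cuts after base 3 of each site, so after positions 35, 106, 144, 158.
Circular molecule, 4 cuts → 4 fragments:
  36–106 → 71 bp
  107–144 → 38 bp
  145–158 → 14 bp
  159–191 then 1–35 → 33 + 35 = 68 bp
Sorted largest to smallest: 71, 68, 38, 14 bp.

71, 68, 38, 14 bp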